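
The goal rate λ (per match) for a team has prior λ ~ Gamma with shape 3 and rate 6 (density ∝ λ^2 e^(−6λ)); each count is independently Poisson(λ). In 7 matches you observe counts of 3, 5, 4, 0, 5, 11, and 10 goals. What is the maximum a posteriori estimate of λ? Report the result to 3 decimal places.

Σxᵢ = 3+5+4+0+5+11+10 = 38, with n = 7.
Posterior ∝ λ^2e^(−6λ) · λ^38e^(−7λ) = λ^40e^(−13λ), i.e. Gamma(shape=41, rate=13).
The mode of a Gamma(a, b) with a ≥ 1 (shape–rate) is (a−1)/b = 40/13 ≈ 3.077.

λ̂_MAP = 3.077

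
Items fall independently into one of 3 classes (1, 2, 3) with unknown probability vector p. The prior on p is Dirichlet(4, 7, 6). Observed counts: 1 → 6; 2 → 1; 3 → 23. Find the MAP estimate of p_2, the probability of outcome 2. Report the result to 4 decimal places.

MAP estimate: 0.1591

The posterior is Dirichlet(αᵢ + nᵢ) = Dirichlet(10, 8, 29).
For a Dirichlet(a₁,…,a_K) with all aᵢ > 1, the mode has j-th component (aⱼ − 1)/(Σaᵢ − K).
Here Σaᵢ = 47 and K = 3, so p_2 = (8 − 1)/(47 − 3) = 7/44 ≈ 0.1591.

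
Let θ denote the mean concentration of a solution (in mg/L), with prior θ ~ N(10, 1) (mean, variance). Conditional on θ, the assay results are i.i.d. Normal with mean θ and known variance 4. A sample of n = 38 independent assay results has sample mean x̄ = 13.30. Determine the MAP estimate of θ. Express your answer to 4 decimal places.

θ̂_MAP = 12.9857

n = 38, x̄ = 13.30.
For a Normal prior and Normal likelihood with known variance, the posterior is Normal; its mode equals its mean, the precision-weighted average.
Prior precision 1/σ₀² = 1/1 = 1; data precision n/σ² = 38/4 = 9.5.
θ̂ = (1·10 + 9.5·13.3) / (1 + 9.5) = 136.35/10.5 = 909/70 ≈ 12.9857.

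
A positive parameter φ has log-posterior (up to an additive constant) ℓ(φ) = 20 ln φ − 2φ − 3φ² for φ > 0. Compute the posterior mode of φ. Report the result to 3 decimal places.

ℓ'(φ) = 20/φ − 2 − 6φ. Setting this to zero and multiplying by φ: 6φ² + 2φ − 20 = 0.
φ = (−2 + √(2² + 4·6·20)) / (2·6) = (−2 + √484) / 12 = (−2 + 22)/12 = 5/3.
ℓ''(φ) = −20/φ² − 6 < 0, confirming a maximum.

φ̂_MAP = 1.667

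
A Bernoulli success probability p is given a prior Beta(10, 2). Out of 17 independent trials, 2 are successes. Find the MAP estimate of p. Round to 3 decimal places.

p̂_MAP = 0.407

Prior: Beta(10, 2).
Data: 2 successes in 17 trials. The binomial likelihood contributes p^2(1−p)^15, so the posterior is Beta(10+2, 2+15) = Beta(12, 17).
For Beta(a, b) with a, b > 1 the mode is (a−1)/(a+b−2) = 11/27 ≈ 0.407.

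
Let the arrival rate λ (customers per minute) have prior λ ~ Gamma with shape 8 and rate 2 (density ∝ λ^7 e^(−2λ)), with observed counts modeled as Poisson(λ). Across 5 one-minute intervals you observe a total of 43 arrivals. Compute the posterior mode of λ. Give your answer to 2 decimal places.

λ̂_MAP = 7.14

Σxᵢ = 43, n = 5.
Posterior ∝ λ^7e^(−2λ) · λ^43e^(−5λ) = λ^50e^(−7λ), i.e. Gamma(shape=51, rate=7).
The mode of a Gamma(a, b) with a ≥ 1 (shape–rate) is (a−1)/b = 50/7 ≈ 7.14.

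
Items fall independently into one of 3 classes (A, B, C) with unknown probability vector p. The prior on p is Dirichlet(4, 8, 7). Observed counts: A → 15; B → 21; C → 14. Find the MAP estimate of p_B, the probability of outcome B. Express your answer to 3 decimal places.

The posterior is Dirichlet(αᵢ + nᵢ) = Dirichlet(19, 29, 21).
For a Dirichlet(a₁,…,a_K) with all aᵢ > 1, the mode has j-th component (aⱼ − 1)/(Σaᵢ − K).
Here Σaᵢ = 69 and K = 3, so p_B = (29 − 1)/(69 − 3) = 28/66 ≈ 0.424.

MAP estimate of p_B = 0.424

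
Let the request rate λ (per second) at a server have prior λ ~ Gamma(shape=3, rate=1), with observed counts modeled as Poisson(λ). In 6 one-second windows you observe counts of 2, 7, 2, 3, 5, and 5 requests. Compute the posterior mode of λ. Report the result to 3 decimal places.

λ̂_MAP = 3.714

Σxᵢ = 2+7+2+3+5+5 = 24, with n = 6.
Posterior ∝ λ^2e^(−1λ) · λ^24e^(−6λ) = λ^26e^(−7λ), i.e. Gamma(shape=27, rate=7).
The mode of a Gamma(a, b) with a ≥ 1 (shape–rate) is (a−1)/b = 26/7 ≈ 3.714.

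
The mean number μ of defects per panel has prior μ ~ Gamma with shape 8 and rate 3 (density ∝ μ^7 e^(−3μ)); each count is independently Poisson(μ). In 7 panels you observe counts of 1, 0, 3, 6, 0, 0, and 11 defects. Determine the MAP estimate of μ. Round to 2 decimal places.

μ̂_MAP = 2.80

Σxᵢ = 1+0+3+6+0+0+11 = 21, with n = 7.
Posterior ∝ μ^7e^(−3μ) · μ^21e^(−7μ) = μ^28e^(−10μ), i.e. Gamma(shape=29, rate=10).
The mode of a Gamma(a, b) with a ≥ 1 (shape–rate) is (a−1)/b = 28/10 ≈ 2.80.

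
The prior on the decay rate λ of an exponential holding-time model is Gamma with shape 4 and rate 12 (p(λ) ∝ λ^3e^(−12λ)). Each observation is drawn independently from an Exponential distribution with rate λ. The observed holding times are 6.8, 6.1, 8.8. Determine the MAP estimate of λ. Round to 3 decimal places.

The Exponential(rate=λ) likelihood is ∝ λ^n e^(−λΣtᵢ). Here n = 3 and Σtᵢ = 6.8 + 6.1 + 8.8 = 21.7.
Posterior ∝ λ^3e^(−12λ) · λ^3e^(−21.7λ) = λ^6e^(−33.7λ), i.e. Gamma(7, 33.7).
Mode = (a−1)/b = 6/33.7 ≈ 0.178.

λ̂_MAP = 0.178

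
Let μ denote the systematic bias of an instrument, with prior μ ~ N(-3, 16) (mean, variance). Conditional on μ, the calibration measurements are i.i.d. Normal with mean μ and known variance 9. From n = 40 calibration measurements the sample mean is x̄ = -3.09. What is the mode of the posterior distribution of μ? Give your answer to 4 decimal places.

μ̂_MAP = -3.0888

n = 40, x̄ = -3.09.
For a Normal prior and Normal likelihood with known variance, the posterior is Normal; its mode equals its mean, the precision-weighted average.
Prior precision 1/σ₀² = 1/16 = 0.0625; data precision n/σ² = 40/9.
μ̂ = (0.0625·(-3) + (40/9)·(-3.09)) / (0.0625 + 40/9) = (-3341/240)/(649/144) = -10023/3245 ≈ -3.0888.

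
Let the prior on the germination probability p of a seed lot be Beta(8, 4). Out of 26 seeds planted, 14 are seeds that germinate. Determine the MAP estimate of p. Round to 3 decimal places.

Prior: Beta(8, 4).
Data: 14 successes in 26 trials. The binomial likelihood contributes p^14(1−p)^12, so the posterior is Beta(8+14, 4+12) = Beta(22, 16).
For Beta(a, b) with a, b > 1 the mode is (a−1)/(a+b−2) = 21/36 ≈ 0.583.

p̂_MAP = 0.583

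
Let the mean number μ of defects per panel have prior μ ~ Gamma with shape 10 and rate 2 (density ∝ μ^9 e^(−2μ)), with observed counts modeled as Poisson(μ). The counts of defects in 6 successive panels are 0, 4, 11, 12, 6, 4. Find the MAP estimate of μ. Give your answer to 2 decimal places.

Σxᵢ = 0+4+11+12+6+4 = 37, with n = 6.
Posterior ∝ μ^9e^(−2μ) · μ^37e^(−6μ) = μ^46e^(−8μ), i.e. Gamma(shape=47, rate=8).
The mode of a Gamma(a, b) with a ≥ 1 (shape–rate) is (a−1)/b = 46/8 ≈ 5.75.

μ̂_MAP = 5.75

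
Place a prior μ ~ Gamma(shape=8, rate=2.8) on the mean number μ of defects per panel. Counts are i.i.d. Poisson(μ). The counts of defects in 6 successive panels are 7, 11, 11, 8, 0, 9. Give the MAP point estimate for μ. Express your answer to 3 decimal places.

μ̂_MAP = 6.023

Σxᵢ = 7+11+11+8+0+9 = 46, with n = 6.
Posterior ∝ μ^7e^(−2.8μ) · μ^46e^(−6μ) = μ^53e^(−8.8μ), i.e. Gamma(shape=54, rate=8.8).
The mode of a Gamma(a, b) with a ≥ 1 (shape–rate) is (a−1)/b = 53/8.8 ≈ 6.023.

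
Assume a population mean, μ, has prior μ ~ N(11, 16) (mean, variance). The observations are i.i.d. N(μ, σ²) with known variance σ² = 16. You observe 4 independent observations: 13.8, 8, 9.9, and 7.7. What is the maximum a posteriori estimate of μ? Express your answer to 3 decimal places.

μ̂_MAP = 10.080

n = 4; x̄ = (13.8 + 8 + 9.9 + 7.7)/4 = 39.4/4 = 9.85.
For a Normal prior and Normal likelihood with known variance, the posterior is Normal; its mode equals its mean, the precision-weighted average.
Prior precision 1/σ₀² = 1/16 = 0.0625; data precision n/σ² = 4/16 = 0.25.
μ̂ = (0.0625·11 + 0.25·9.85) / (0.0625 + 0.25) = 3.15/0.3125 = 10.080.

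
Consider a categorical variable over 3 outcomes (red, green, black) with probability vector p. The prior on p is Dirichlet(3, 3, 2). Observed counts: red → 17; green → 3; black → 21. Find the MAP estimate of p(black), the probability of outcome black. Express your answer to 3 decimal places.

MAP estimate of p(black) = 0.478

The posterior is Dirichlet(αᵢ + nᵢ) = Dirichlet(20, 6, 23).
For a Dirichlet(a₁,…,a_K) with all aᵢ > 1, the mode has j-th component (aⱼ − 1)/(Σaᵢ − K).
Here Σaᵢ = 49 and K = 3, so p(black) = (23 − 1)/(49 − 3) = 22/46 ≈ 0.478.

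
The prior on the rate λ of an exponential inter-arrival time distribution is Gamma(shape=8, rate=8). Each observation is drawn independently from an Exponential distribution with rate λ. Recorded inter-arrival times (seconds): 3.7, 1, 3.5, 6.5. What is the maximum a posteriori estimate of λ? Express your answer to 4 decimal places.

The Exponential(rate=λ) likelihood is ∝ λ^n e^(−λΣtᵢ). Here n = 4 and Σtᵢ = 3.7 + 1 + 3.5 + 6.5 = 14.7.
Posterior ∝ λ^7e^(−8λ) · λ^4e^(−14.7λ) = λ^11e^(−22.7λ), i.e. Gamma(12, 22.7).
Mode = (a−1)/b = 11/22.7 ≈ 0.4846.

λ̂_MAP = 0.4846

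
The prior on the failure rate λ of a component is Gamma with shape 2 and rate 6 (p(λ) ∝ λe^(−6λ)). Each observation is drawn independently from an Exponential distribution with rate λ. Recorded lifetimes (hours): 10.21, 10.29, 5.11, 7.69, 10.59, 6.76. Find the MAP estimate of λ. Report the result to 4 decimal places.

The Exponential(rate=λ) likelihood is ∝ λ^n e^(−λΣtᵢ). Here n = 6 and Σtᵢ = 10.21 + 10.29 + 5.11 + 7.69 + 10.59 + 6.76 = 50.65.
Posterior ∝ λe^(−6λ) · λ^6e^(−50.65λ) = λ^7e^(−56.65λ), i.e. Gamma(8, 56.65).
Mode = (a−1)/b = 7/56.65 ≈ 0.1236.

λ̂_MAP = 0.1236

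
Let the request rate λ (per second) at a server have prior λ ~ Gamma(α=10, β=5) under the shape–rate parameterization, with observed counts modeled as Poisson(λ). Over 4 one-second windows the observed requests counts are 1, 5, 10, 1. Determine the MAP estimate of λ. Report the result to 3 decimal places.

Σxᵢ = 1+5+10+1 = 17, with n = 4.
Posterior ∝ λ^9e^(−5λ) · λ^17e^(−4λ) = λ^26e^(−9λ), i.e. Gamma(shape=27, rate=9).
The mode of a Gamma(a, b) with a ≥ 1 (shape–rate) is (a−1)/b = 26/9 ≈ 2.889.

λ̂_MAP = 2.889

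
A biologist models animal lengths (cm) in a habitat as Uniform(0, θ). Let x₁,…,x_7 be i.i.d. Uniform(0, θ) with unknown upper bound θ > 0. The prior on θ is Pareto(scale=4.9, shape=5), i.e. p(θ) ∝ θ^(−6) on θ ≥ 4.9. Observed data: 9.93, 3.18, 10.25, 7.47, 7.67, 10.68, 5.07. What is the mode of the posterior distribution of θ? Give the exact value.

θ̂_MAP = 10.68

The Uniform(0, θ) likelihood is θ^(−n) for θ ≥ max(xᵢ), zero otherwise. Here max(xᵢ) = 10.68.
Posterior ∝ θ^(−6) · θ^(−7) = θ^(−13) on θ ≥ max(4.9, 10.68) = 10.68.
This density is strictly decreasing in θ, so the posterior mode lies at the lower boundary of the support.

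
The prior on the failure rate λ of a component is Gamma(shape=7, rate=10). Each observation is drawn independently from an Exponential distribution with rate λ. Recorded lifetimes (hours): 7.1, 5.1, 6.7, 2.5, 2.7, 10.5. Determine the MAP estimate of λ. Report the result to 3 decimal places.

The Exponential(rate=λ) likelihood is ∝ λ^n e^(−λΣtᵢ). Here n = 6 and Σtᵢ = 7.1 + 5.1 + 6.7 + 2.5 + 2.7 + 10.5 = 34.6.
Posterior ∝ λ^6e^(−10λ) · λ^6e^(−34.6λ) = λ^12e^(−44.6λ), i.e. Gamma(13, 44.6).
Mode = (a−1)/b = 12/44.6 ≈ 0.269.

λ̂_MAP = 0.269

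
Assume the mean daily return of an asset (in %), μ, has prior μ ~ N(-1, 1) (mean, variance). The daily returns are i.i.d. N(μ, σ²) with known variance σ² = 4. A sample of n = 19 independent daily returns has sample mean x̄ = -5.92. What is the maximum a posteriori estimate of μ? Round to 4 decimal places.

n = 19, x̄ = -5.92.
For a Normal prior and Normal likelihood with known variance, the posterior is Normal; its mode equals its mean, the precision-weighted average.
Prior precision 1/σ₀² = 1/1 = 1; data precision n/σ² = 19/4 = 4.75.
μ̂ = (1·(-1) + 4.75·(-5.92)) / (1 + 4.75) = (-29.12)/5.75 = -2912/575 ≈ -5.0643.

μ̂_MAP = -5.0643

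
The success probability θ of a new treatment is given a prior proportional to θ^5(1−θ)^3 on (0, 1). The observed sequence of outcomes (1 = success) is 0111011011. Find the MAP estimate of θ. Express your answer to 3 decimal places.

The prior density ∝ θ^5(1−θ)^3 is the kernel of Beta(6, 4).
Data: 7 successes in 10 trials (from the sequence). The binomial likelihood contributes θ^7(1−θ)^3, so the posterior is Beta(6+7, 4+3) = Beta(13, 7).
For Beta(a, b) with a, b > 1 the mode is (a−1)/(a+b−2) = 12/18 ≈ 0.667.

θ̂_MAP = 0.667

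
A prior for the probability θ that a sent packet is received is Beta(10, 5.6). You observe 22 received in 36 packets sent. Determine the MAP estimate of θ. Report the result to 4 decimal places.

θ̂_MAP = 0.6250

Prior: Beta(10, 5.6).
Data: 22 successes in 36 trials. The binomial likelihood contributes θ^22(1−θ)^14, so the posterior is Beta(10+22, 5.6+14) = Beta(32, 19.6).
For Beta(a, b) with a, b > 1 the mode is (a−1)/(a+b−2) = 31/49.6 ≈ 0.6250.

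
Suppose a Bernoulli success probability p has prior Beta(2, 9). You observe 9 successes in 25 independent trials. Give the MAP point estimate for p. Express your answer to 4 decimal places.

Prior: Beta(2, 9).
Data: 9 successes in 25 trials. The binomial likelihood contributes p^9(1−p)^16, so the posterior is Beta(2+9, 9+16) = Beta(11, 25).
For Beta(a, b) with a, b > 1 the mode is (a−1)/(a+b−2) = 10/34 ≈ 0.2941.

p̂_MAP = 0.2941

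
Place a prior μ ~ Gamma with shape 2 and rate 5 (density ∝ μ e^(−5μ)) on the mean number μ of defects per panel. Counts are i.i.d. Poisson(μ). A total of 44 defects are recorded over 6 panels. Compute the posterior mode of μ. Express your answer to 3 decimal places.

Σxᵢ = 44, n = 6.
Posterior ∝ μe^(−5μ) · μ^44e^(−6μ) = μ^45e^(−11μ), i.e. Gamma(shape=46, rate=11).
The mode of a Gamma(a, b) with a ≥ 1 (shape–rate) is (a−1)/b = 45/11 ≈ 4.091.

μ̂_MAP = 4.091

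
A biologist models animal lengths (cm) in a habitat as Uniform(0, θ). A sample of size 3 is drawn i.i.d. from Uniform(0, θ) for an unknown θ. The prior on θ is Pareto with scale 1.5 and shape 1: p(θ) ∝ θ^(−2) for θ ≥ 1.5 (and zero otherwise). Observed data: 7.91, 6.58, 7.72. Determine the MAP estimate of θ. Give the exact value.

The Uniform(0, θ) likelihood is θ^(−n) for θ ≥ max(xᵢ), zero otherwise. Here max(xᵢ) = 7.91.
Posterior ∝ θ^(−2) · θ^(−3) = θ^(−5) on θ ≥ max(1.5, 7.91) = 7.91.
This density is strictly decreasing in θ, so the posterior mode lies at the lower boundary of the support.

θ̂_MAP = 7.91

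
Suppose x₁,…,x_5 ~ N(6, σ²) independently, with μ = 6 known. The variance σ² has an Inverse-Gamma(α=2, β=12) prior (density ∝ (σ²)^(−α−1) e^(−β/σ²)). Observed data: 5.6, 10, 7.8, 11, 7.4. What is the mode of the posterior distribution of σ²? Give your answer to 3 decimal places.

σ̂²_MAP = 6.396

Sum of squared deviations about the known mean: SS = (5.6−6)² + (10−6)² + (7.8−6)² + (11−6)² + (7.4−6)² = 46.36.
The Normal likelihood contributes (σ²)^(−n/2) exp(−SS/(2σ²)), so the posterior is Inverse-Gamma(α + n/2, β + SS/2) = Inverse-Gamma(4.5, 35.18).
The mode of Inverse-Gamma(a, b) is b/(a+1) = 35.18/5.5 ≈ 6.396.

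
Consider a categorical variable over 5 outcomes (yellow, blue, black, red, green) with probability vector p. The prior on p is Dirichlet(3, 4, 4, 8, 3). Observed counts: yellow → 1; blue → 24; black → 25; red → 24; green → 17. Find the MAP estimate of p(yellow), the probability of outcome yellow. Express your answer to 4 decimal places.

MAP estimate of p(yellow) = 0.0278

The posterior is Dirichlet(αᵢ + nᵢ) = Dirichlet(4, 28, 29, 32, 20).
For a Dirichlet(a₁,…,a_K) with all aᵢ > 1, the mode has j-th component (aⱼ − 1)/(Σaᵢ − K).
Here Σaᵢ = 113 and K = 5, so p(yellow) = (4 − 1)/(113 − 5) = 3/108 ≈ 0.0278.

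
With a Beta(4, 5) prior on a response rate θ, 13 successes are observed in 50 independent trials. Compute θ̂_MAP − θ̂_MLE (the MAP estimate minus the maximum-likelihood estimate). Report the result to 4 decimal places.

MAP − MLE = 0.0207

Posterior is Beta(17, 42); MAP = (17−1)/(59−2) = 16/57 ≈ 0.28070.
MLE ignores the prior: θ̂_MLE = k/n = 13/50 ≈ 0.26000.
Difference = 16/57 − 13/50 = 59/2850 ≈ 0.0207.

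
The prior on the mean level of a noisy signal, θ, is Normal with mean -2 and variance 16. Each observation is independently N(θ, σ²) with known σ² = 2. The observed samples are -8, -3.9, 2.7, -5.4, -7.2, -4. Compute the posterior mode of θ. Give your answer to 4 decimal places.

n = 6; x̄ = ((-8) + (-3.9) + 2.7 + (-5.4) + (-7.2) + (-4))/6 = -25.8/6 = -4.3.
For a Normal prior and Normal likelihood with known variance, the posterior is Normal; its mode equals its mean, the precision-weighted average.
Prior precision 1/σ₀² = 1/16 = 0.0625; data precision n/σ² = 6/2 = 3.
θ̂ = (0.0625·(-2) + 3·(-4.3)) / (0.0625 + 3) = (-13.025)/3.0625 = -1042/245 ≈ -4.2531.

θ̂_MAP = -4.2531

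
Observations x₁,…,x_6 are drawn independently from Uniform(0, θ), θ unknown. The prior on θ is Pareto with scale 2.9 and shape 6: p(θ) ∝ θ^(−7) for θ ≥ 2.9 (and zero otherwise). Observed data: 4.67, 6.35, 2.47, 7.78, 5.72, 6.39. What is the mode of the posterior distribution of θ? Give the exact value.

θ̂_MAP = 7.78

The Uniform(0, θ) likelihood is θ^(−n) for θ ≥ max(xᵢ), zero otherwise. Here max(xᵢ) = 7.78.
Posterior ∝ θ^(−7) · θ^(−6) = θ^(−13) on θ ≥ max(2.9, 7.78) = 7.78.
This density is strictly decreasing in θ, so the posterior mode lies at the lower boundary of the support.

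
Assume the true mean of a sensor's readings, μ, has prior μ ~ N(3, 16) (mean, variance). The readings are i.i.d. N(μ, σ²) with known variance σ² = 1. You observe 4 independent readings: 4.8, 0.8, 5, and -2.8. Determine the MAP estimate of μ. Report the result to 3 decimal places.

n = 4; x̄ = (4.8 + 0.8 + 5 + (-2.8))/4 = 7.8/4 = 1.95.
For a Normal prior and Normal likelihood with known variance, the posterior is Normal; its mode equals its mean, the precision-weighted average.
Prior precision 1/σ₀² = 1/16 = 0.0625; data precision n/σ² = 4/1 = 4.
μ̂ = (0.0625·3 + 4·1.95) / (0.0625 + 4) = 7.9875/4.0625 = 639/325 ≈ 1.966.

μ̂_MAP = 1.966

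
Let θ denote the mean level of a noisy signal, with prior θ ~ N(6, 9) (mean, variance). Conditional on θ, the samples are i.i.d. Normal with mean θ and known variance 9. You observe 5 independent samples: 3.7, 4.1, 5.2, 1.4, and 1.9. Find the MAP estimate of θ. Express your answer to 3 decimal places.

n = 5; x̄ = (3.7 + 4.1 + 5.2 + 1.4 + 1.9)/5 = 16.3/5 = 3.26.
For a Normal prior and Normal likelihood with known variance, the posterior is Normal; its mode equals its mean, the precision-weighted average.
Prior precision 1/σ₀² = 1/9; data precision n/σ² = 5/9.
θ̂ = ((1/9)·6 + (5/9)·3.26) / (1/9 + 5/9) = (223/90)/(2/3) = 223/60 ≈ 3.717.

θ̂_MAP = 3.717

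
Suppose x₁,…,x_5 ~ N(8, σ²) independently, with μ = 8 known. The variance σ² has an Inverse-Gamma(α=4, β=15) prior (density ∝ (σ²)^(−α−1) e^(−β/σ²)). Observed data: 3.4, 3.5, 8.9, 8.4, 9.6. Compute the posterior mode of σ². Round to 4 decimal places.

σ̂²_MAP = 4.9960

Sum of squared deviations about the known mean: SS = (3.4−8)² + (3.5−8)² + (8.9−8)² + (8.4−8)² + (9.6−8)² = 44.94.
The Normal likelihood contributes (σ²)^(−n/2) exp(−SS/(2σ²)), so the posterior is Inverse-Gamma(α + n/2, β + SS/2) = Inverse-Gamma(6.5, 37.47).
The mode of Inverse-Gamma(a, b) is b/(a+1) = 37.47/7.5 ≈ 4.9960.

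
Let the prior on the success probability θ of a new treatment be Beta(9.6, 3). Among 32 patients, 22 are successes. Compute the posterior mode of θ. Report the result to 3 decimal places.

Prior: Beta(9.6, 3).
Data: 22 successes in 32 trials. The binomial likelihood contributes θ^22(1−θ)^10, so the posterior is Beta(9.6+22, 3+10) = Beta(31.6, 13).
For Beta(a, b) with a, b > 1 the mode is (a−1)/(a+b−2) = 30.6/42.6 ≈ 0.718.

θ̂_MAP = 0.718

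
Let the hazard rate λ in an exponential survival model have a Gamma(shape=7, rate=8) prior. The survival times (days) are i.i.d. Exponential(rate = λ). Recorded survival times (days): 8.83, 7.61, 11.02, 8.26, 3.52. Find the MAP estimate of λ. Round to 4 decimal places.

The Exponential(rate=λ) likelihood is ∝ λ^n e^(−λΣtᵢ). Here n = 5 and Σtᵢ = 8.83 + 7.61 + 11.02 + 8.26 + 3.52 = 39.24.
Posterior ∝ λ^6e^(−8λ) · λ^5e^(−39.24λ) = λ^11e^(−47.24λ), i.e. Gamma(12, 47.24).
Mode = (a−1)/b = 11/47.24 ≈ 0.2329.

λ̂_MAP = 0.2329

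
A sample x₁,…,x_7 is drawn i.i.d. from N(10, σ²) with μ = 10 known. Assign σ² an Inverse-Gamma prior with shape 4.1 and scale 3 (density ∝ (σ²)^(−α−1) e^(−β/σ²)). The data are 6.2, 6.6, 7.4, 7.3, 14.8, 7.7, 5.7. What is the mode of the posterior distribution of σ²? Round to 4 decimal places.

σ̂²_MAP = 5.3994

Sum of squared deviations about the known mean: SS = (6.2−10)² + (6.6−10)² + (7.4−10)² + (7.3−10)² + (14.8−10)² + (7.7−10)² + (5.7−10)² = 86.87.
The Normal likelihood contributes (σ²)^(−n/2) exp(−SS/(2σ²)), so the posterior is Inverse-Gamma(α + n/2, β + SS/2) = Inverse-Gamma(7.6, 46.435).
The mode of Inverse-Gamma(a, b) is b/(a+1) = 46.435/8.6 ≈ 5.3994.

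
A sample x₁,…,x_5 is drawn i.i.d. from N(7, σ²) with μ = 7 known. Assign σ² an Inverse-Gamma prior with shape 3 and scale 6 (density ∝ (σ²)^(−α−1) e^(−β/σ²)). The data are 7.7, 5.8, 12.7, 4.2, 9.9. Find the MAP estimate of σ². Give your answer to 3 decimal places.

Sum of squared deviations about the known mean: SS = (7.7−7)² + (5.8−7)² + (12.7−7)² + (4.2−7)² + (9.9−7)² = 50.67.
The Normal likelihood contributes (σ²)^(−n/2) exp(−SS/(2σ²)), so the posterior is Inverse-Gamma(α + n/2, β + SS/2) = Inverse-Gamma(5.5, 31.335).
The mode of Inverse-Gamma(a, b) is b/(a+1) = 31.335/6.5 ≈ 4.821.

σ̂²_MAP = 4.821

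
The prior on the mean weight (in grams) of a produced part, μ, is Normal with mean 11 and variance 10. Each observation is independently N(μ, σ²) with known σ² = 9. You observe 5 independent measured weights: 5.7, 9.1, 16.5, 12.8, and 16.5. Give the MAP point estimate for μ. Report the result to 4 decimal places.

μ̂_MAP = 11.9492

n = 5; x̄ = (5.7 + 9.1 + 16.5 + 12.8 + 16.5)/5 = 60.6/5 = 12.12.
For a Normal prior and Normal likelihood with known variance, the posterior is Normal; its mode equals its mean, the precision-weighted average.
Prior precision 1/σ₀² = 1/10 = 0.1; data precision n/σ² = 5/9.
μ̂ = (0.1·11 + (5/9)·12.12) / (0.1 + 5/9) = (47/6)/(59/90) = 705/59 ≈ 11.9492.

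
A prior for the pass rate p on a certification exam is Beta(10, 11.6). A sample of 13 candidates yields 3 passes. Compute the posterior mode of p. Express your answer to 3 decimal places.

p̂_MAP = 0.368

Prior: Beta(10, 11.6).
Data: 3 successes in 13 trials. The binomial likelihood contributes p^3(1−p)^10, so the posterior is Beta(10+3, 11.6+10) = Beta(13, 21.6).
For Beta(a, b) with a, b > 1 the mode is (a−1)/(a+b−2) = 12/32.6 ≈ 0.368.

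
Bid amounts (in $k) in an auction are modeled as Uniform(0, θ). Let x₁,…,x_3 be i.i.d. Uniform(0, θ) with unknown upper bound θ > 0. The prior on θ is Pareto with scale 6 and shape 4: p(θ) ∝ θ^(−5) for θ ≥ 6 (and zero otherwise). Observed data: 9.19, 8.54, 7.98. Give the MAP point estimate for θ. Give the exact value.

The Uniform(0, θ) likelihood is θ^(−n) for θ ≥ max(xᵢ), zero otherwise. Here max(xᵢ) = 9.19.
Posterior ∝ θ^(−5) · θ^(−3) = θ^(−8) on θ ≥ max(6, 9.19) = 9.19.
This density is strictly decreasing in θ, so the posterior mode lies at the lower boundary of the support.

θ̂_MAP = 9.19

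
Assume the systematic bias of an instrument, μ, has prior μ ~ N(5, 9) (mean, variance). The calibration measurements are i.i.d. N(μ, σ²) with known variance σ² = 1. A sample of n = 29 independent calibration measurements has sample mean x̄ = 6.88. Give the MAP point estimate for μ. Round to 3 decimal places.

n = 29, x̄ = 6.88.
For a Normal prior and Normal likelihood with known variance, the posterior is Normal; its mode equals its mean, the precision-weighted average.
Prior precision 1/σ₀² = 1/9; data precision n/σ² = 29/1 = 29.
μ̂ = ((1/9)·5 + 29·6.88) / (1/9 + 29) = (45017/225)/(262/9) = 45017/6550 ≈ 6.873.

μ̂_MAP = 6.873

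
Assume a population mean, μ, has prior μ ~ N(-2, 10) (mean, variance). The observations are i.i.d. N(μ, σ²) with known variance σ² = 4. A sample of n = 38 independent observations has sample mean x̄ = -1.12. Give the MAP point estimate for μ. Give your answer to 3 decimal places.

n = 38, x̄ = -1.12.
For a Normal prior and Normal likelihood with known variance, the posterior is Normal; its mode equals its mean, the precision-weighted average.
Prior precision 1/σ₀² = 1/10 = 0.1; data precision n/σ² = 38/4 = 9.5.
μ̂ = (0.1·(-2) + 9.5·(-1.12)) / (0.1 + 9.5) = (-10.84)/9.6 = -271/240 ≈ -1.129.

μ̂_MAP = -1.129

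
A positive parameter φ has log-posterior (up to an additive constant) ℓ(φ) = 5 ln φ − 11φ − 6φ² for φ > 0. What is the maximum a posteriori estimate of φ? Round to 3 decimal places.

φ̂_MAP = 0.333

ℓ'(φ) = 5/φ − 11 − 12φ. Setting this to zero and multiplying by φ: 12φ² + 11φ − 5 = 0.
φ = (−11 + √(11² + 4·12·5)) / (2·12) = (−11 + √361) / 24 = (−11 + 19)/24 = 1/3.
ℓ''(φ) = −5/φ² − 12 < 0, confirming a maximum.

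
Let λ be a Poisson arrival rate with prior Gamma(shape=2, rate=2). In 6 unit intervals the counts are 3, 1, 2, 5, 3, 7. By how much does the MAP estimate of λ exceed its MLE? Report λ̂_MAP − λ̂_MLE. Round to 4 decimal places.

Σxᵢ = 21. Posterior is Gamma(23, 8); MAP = (23−1)/8 = 22/8 ≈ 2.75000.
MLE = x̄ = 21/6 ≈ 3.50000.
Difference = 22/8 − 21/6 = -3/4 ≈ -0.7500.

MAP − MLE = -0.7500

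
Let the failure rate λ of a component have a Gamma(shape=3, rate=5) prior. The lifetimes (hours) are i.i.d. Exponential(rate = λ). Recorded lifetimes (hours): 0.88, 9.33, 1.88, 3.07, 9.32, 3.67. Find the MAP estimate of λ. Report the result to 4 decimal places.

λ̂_MAP = 0.2413

The Exponential(rate=λ) likelihood is ∝ λ^n e^(−λΣtᵢ). Here n = 6 and Σtᵢ = 0.88 + 9.33 + 1.88 + 3.07 + 9.32 + 3.67 = 28.15.
Posterior ∝ λ^2e^(−5λ) · λ^6e^(−28.15λ) = λ^8e^(−33.15λ), i.e. Gamma(9, 33.15).
Mode = (a−1)/b = 8/33.15 ≈ 0.2413.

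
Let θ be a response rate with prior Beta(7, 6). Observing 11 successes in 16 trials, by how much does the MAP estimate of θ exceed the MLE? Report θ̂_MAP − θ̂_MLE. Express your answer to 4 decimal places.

MAP − MLE = -0.0579

Posterior is Beta(18, 11); MAP = (18−1)/(29−2) = 17/27 ≈ 0.62963.
MLE ignores the prior: θ̂_MLE = k/n = 11/16 ≈ 0.68750.
Difference = 17/27 − 11/16 = -25/432 ≈ -0.0579.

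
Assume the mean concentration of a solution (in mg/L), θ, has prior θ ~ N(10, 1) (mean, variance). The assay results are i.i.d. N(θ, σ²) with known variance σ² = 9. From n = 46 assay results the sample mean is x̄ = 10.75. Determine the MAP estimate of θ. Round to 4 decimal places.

θ̂_MAP = 10.6273

n = 46, x̄ = 10.75.
For a Normal prior and Normal likelihood with known variance, the posterior is Normal; its mode equals its mean, the precision-weighted average.
Prior precision 1/σ₀² = 1/1 = 1; data precision n/σ² = 46/9.
θ̂ = (1·10 + (46/9)·10.75) / (1 + 46/9) = (1169/18)/(55/9) = 1169/110 ≈ 10.6273.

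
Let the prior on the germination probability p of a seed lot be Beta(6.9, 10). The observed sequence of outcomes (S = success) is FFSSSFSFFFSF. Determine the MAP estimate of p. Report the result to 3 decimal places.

Prior: Beta(6.9, 10).
Data: 5 successes in 12 trials (from the sequence). The binomial likelihood contributes p^5(1−p)^7, so the posterior is Beta(6.9+5, 10+7) = Beta(11.9, 17).
For Beta(a, b) with a, b > 1 the mode is (a−1)/(a+b−2) = 10.9/26.9 ≈ 0.405.

p̂_MAP = 0.405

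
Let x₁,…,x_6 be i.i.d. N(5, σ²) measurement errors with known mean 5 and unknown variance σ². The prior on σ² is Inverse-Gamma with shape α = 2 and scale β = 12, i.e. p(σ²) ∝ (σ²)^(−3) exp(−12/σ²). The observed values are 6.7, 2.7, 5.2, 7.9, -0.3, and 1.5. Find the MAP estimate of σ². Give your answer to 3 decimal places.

Sum of squared deviations about the known mean: SS = (6.7−5)² + (2.7−5)² + (5.2−5)² + (7.9−5)² + (-0.3−5)² + (1.5−5)² = 56.97.
The Normal likelihood contributes (σ²)^(−n/2) exp(−SS/(2σ²)), so the posterior is Inverse-Gamma(α + n/2, β + SS/2) = Inverse-Gamma(5, 40.485).
The mode of Inverse-Gamma(a, b) is b/(a+1) = 40.485/6 ≈ 6.748.

σ̂²_MAP = 6.748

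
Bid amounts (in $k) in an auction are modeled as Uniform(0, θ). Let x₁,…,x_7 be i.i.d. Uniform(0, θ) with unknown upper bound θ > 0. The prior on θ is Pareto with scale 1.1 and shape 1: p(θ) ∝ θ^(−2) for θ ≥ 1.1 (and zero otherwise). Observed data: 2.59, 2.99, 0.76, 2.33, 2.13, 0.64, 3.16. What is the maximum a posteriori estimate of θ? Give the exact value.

θ̂_MAP = 3.16

The Uniform(0, θ) likelihood is θ^(−n) for θ ≥ max(xᵢ), zero otherwise. Here max(xᵢ) = 3.16.
Posterior ∝ θ^(−2) · θ^(−7) = θ^(−9) on θ ≥ max(1.1, 3.16) = 3.16.
This density is strictly decreasing in θ, so the posterior mode lies at the lower boundary of the support.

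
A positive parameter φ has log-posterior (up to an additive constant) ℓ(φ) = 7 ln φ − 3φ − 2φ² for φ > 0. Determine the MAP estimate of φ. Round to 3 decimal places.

φ̂_MAP = 1.000

ℓ'(φ) = 7/φ − 3 − 4φ. Setting this to zero and multiplying by φ: 4φ² + 3φ − 7 = 0.
φ = (−3 + √(3² + 4·4·7)) / (2·4) = (−3 + √121) / 8 = (−3 + 11)/8 = 1.
ℓ''(φ) = −7/φ² − 4 < 0, confirming a maximum.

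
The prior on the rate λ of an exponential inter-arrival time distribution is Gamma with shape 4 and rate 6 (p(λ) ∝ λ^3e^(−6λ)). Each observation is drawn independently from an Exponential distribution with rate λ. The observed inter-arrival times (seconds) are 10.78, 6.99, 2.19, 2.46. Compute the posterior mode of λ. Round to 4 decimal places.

The Exponential(rate=λ) likelihood is ∝ λ^n e^(−λΣtᵢ). Here n = 4 and Σtᵢ = 10.78 + 6.99 + 2.19 + 2.46 = 22.42.
Posterior ∝ λ^3e^(−6λ) · λ^4e^(−22.42λ) = λ^7e^(−28.42λ), i.e. Gamma(8, 28.42).
Mode = (a−1)/b = 7/28.42 ≈ 0.2463.

λ̂_MAP = 0.2463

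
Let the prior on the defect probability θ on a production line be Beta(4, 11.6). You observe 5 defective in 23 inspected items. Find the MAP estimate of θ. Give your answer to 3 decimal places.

θ̂_MAP = 0.219

Prior: Beta(4, 11.6).
Data: 5 successes in 23 trials. The binomial likelihood contributes θ^5(1−θ)^18, so the posterior is Beta(4+5, 11.6+18) = Beta(9, 29.6).
For Beta(a, b) with a, b > 1 the mode is (a−1)/(a+b−2) = 8/36.6 ≈ 0.219.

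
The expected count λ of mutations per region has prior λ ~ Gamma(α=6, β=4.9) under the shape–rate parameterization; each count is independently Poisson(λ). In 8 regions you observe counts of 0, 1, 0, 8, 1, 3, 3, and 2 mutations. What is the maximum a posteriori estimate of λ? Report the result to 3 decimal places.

λ̂_MAP = 1.783

Σxᵢ = 0+1+0+8+1+3+3+2 = 18, with n = 8.
Posterior ∝ λ^5e^(−4.9λ) · λ^18e^(−8λ) = λ^23e^(−12.9λ), i.e. Gamma(shape=24, rate=12.9).
The mode of a Gamma(a, b) with a ≥ 1 (shape–rate) is (a−1)/b = 23/12.9 ≈ 1.783.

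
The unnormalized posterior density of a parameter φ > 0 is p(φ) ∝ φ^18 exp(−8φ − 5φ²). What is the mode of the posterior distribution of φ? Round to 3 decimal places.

φ̂_MAP = 1.000

ℓ'(φ) = 18/φ − 8 − 10φ. Setting this to zero and multiplying by φ: 10φ² + 8φ − 18 = 0.
φ = (−8 + √(8² + 4·10·18)) / (2·10) = (−8 + √784) / 20 = (−8 + 28)/20 = 1.
ℓ''(φ) = −18/φ² − 10 < 0, confirming a maximum.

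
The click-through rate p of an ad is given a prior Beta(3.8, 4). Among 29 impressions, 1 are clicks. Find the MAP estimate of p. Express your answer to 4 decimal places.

Prior: Beta(3.8, 4).
Data: 1 success in 29 trials. The binomial likelihood contributes p(1−p)^28, so the posterior is Beta(3.8+1, 4+28) = Beta(4.8, 32).
For Beta(a, b) with a, b > 1 the mode is (a−1)/(a+b−2) = 3.8/34.8 ≈ 0.1092.

p̂_MAP = 0.1092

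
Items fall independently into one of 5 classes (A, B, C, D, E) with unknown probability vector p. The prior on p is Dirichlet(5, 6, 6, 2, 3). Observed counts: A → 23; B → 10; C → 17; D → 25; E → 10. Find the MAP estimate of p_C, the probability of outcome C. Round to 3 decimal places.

The posterior is Dirichlet(αᵢ + nᵢ) = Dirichlet(28, 16, 23, 27, 13).
For a Dirichlet(a₁,…,a_K) with all aᵢ > 1, the mode has j-th component (aⱼ − 1)/(Σaᵢ − K).
Here Σaᵢ = 107 and K = 5, so p_C = (23 − 1)/(107 − 5) = 22/102 ≈ 0.216.

MAP estimate of p_C = 0.216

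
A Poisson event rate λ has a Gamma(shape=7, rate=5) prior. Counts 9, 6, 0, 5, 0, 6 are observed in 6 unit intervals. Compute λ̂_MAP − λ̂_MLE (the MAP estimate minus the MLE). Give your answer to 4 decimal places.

MAP − MLE = -1.4242

Σxᵢ = 26. Posterior is Gamma(33, 11); MAP = (33−1)/11 = 32/11 ≈ 2.90909.
MLE = x̄ = 26/6 ≈ 4.33333.
Difference = 32/11 − 26/6 = -47/33 ≈ -1.4242.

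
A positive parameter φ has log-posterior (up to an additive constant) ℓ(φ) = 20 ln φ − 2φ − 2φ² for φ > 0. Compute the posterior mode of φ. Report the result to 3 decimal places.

φ̂_MAP = 2.000

ℓ'(φ) = 20/φ − 2 − 4φ. Setting this to zero and multiplying by φ: 4φ² + 2φ − 20 = 0.
φ = (−2 + √(2² + 4·4·20)) / (2·4) = (−2 + √324) / 8 = (−2 + 18)/8 = 2.
ℓ''(φ) = −20/φ² − 4 < 0, confirming a maximum.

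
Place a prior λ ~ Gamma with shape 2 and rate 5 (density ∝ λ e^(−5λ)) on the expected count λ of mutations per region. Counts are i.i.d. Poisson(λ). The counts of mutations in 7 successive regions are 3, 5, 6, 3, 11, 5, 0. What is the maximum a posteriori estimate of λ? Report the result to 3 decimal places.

λ̂_MAP = 2.833

Σxᵢ = 3+5+6+3+11+5+0 = 33, with n = 7.
Posterior ∝ λe^(−5λ) · λ^33e^(−7λ) = λ^34e^(−12λ), i.e. Gamma(shape=35, rate=12).
The mode of a Gamma(a, b) with a ≥ 1 (shape–rate) is (a−1)/b = 34/12 ≈ 2.833.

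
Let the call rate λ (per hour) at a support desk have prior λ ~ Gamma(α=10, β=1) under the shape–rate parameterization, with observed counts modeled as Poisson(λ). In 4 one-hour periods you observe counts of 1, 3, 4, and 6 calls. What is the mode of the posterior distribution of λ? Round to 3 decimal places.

λ̂_MAP = 4.600

Σxᵢ = 1+3+4+6 = 14, with n = 4.
Posterior ∝ λ^9e^(−1λ) · λ^14e^(−4λ) = λ^23e^(−5λ), i.e. Gamma(shape=24, rate=5).
The mode of a Gamma(a, b) with a ≥ 1 (shape–rate) is (a−1)/b = 23/5 ≈ 4.600.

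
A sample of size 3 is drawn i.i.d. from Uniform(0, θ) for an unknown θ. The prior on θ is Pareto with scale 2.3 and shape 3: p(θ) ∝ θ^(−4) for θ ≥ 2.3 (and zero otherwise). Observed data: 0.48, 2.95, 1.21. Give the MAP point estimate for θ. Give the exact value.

θ̂_MAP = 2.95

The Uniform(0, θ) likelihood is θ^(−n) for θ ≥ max(xᵢ), zero otherwise. Here max(xᵢ) = 2.95.
Posterior ∝ θ^(−4) · θ^(−3) = θ^(−7) on θ ≥ max(2.3, 2.95) = 2.95.
This density is strictly decreasing in θ, so the posterior mode lies at the lower boundary of the support.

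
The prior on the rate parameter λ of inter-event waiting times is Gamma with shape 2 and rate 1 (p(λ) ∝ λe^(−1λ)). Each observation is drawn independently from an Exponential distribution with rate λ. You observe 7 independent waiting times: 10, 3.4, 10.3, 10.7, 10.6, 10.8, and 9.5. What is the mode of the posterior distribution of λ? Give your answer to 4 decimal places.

The Exponential(rate=λ) likelihood is ∝ λ^n e^(−λΣtᵢ). Here n = 7 and Σtᵢ = 10 + 3.4 + 10.3 + 10.7 + 10.6 + 10.8 + 9.5 = 65.3.
Posterior ∝ λe^(−1λ) · λ^7e^(−65.3λ) = λ^8e^(−66.3λ), i.e. Gamma(9, 66.3).
Mode = (a−1)/b = 8/66.3 ≈ 0.1207.

λ̂_MAP = 0.1207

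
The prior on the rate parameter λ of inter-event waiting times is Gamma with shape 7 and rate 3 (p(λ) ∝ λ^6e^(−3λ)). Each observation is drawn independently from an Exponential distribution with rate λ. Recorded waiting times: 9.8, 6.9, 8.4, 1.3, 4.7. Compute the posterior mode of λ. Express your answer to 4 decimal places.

The Exponential(rate=λ) likelihood is ∝ λ^n e^(−λΣtᵢ). Here n = 5 and Σtᵢ = 9.8 + 6.9 + 8.4 + 1.3 + 4.7 = 31.1.
Posterior ∝ λ^6e^(−3λ) · λ^5e^(−31.1λ) = λ^11e^(−34.1λ), i.e. Gamma(12, 34.1).
Mode = (a−1)/b = 11/34.1 ≈ 0.3226.

λ̂_MAP = 0.3226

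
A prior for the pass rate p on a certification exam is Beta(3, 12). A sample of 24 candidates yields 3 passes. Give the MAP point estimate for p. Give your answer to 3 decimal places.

Prior: Beta(3, 12).
Data: 3 successes in 24 trials. The binomial likelihood contributes p^3(1−p)^21, so the posterior is Beta(3+3, 12+21) = Beta(6, 33).
For Beta(a, b) with a, b > 1 the mode is (a−1)/(a+b−2) = 5/37 ≈ 0.135.

p̂_MAP = 0.135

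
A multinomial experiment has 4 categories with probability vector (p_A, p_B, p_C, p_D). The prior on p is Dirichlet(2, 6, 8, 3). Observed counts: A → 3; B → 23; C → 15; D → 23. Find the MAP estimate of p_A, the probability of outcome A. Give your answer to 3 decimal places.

The posterior is Dirichlet(αᵢ + nᵢ) = Dirichlet(5, 29, 23, 26).
For a Dirichlet(a₁,…,a_K) with all aᵢ > 1, the mode has j-th component (aⱼ − 1)/(Σaᵢ − K).
Here Σaᵢ = 83 and K = 4, so p_A = (5 − 1)/(83 − 4) = 4/79 ≈ 0.051.

MAP estimate of p_A = 0.051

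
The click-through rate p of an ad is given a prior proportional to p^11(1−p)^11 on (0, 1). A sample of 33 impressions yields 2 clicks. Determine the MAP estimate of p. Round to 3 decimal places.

p̂_MAP = 0.236

The prior density ∝ p^11(1−p)^11 is the kernel of Beta(12, 12).
Data: 2 successes in 33 trials. The binomial likelihood contributes p^2(1−p)^31, so the posterior is Beta(12+2, 12+31) = Beta(14, 43).
For Beta(a, b) with a, b > 1 the mode is (a−1)/(a+b−2) = 13/55 ≈ 0.236.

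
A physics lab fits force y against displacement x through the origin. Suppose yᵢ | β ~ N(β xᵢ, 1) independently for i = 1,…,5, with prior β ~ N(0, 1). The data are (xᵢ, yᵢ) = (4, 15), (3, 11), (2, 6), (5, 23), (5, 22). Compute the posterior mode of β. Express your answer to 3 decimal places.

log p(β | y) = −Σ(yᵢ − βxᵢ)²/(2·1) − β²/(2·1) + const.
Setting the derivative to zero: Σxᵢ(yᵢ − βxᵢ)/1 − β/1 = 0, so β = Σxᵢyᵢ / (Σxᵢ² + σ²/τ²).
Σxᵢyᵢ = 4·15 + 3·11 + 2·6 + 5·23 + 5·22 = 330; Σxᵢ² = 79; σ²/τ² = 1.
β̂_MAP = 330 / (79 + 1) = 330/80 ≈ 4.125.

β̂_MAP = 4.125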